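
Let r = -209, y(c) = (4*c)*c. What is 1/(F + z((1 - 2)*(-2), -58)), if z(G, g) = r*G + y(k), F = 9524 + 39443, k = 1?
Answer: 1/48553 ≈ 2.0596e-5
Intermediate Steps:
y(c) = 4*c²
F = 48967
z(G, g) = 4 - 209*G (z(G, g) = -209*G + 4*1² = -209*G + 4*1 = -209*G + 4 = 4 - 209*G)
1/(F + z((1 - 2)*(-2), -58)) = 1/(48967 + (4 - 209*(1 - 2)*(-2))) = 1/(48967 + (4 - (-209)*(-2))) = 1/(48967 + (4 - 209*2)) = 1/(48967 + (4 - 418)) = 1/(48967 - 414) = 1/48553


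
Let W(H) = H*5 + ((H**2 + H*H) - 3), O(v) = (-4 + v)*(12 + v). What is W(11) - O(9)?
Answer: 189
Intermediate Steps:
W(H) = -3 + 2*H**2 + 5*H (W(H) = 5*H + ((H**2 + H**2) - 3) = 5*H + (2*H**2 - 3) = 5*H + (-3 + 2*H**2) = -3 + 2*H**2 + 5*H)
W(11) - O(9) = (-3 + 2*11**2 + 5*11) - (-48 + 9**2 + 8*9) = (-3 + 2*121 + 55) - (-48 + 81 + 72) = (-3 + 242 + 55) - 1*105 = 294 - 105 = 189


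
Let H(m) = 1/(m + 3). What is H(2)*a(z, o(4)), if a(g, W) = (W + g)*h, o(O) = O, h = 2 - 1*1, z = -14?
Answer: -2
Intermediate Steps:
h = 1 (h = 2 - 1 = 1)
a(g, W) = W + g (a(g, W) = (W + g)*1 = W + g)
H(m) = 1/(3 + m)
H(2)*a(z, o(4)) = (4 - 14)/(3 + 2) = -10/5 = (⅕)*(-10) = -2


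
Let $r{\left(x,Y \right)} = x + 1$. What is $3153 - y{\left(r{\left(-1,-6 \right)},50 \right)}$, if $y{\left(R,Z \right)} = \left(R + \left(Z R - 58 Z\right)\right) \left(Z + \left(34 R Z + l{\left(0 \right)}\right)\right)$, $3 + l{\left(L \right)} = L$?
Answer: $139453$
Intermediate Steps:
$r{\left(x,Y \right)} = 1 + x$
$l{\left(L \right)} = -3 + L$
$y{\left(R,Z \right)} = \left(-3 + Z + 34 R Z\right) \left(R - 58 Z + R Z\right)$ ($y{\left(R,Z \right)} = \left(R + \left(Z R - 58 Z\right)\right) \left(Z + \left(34 R Z + \left(-3 + 0\right)\right)\right) = \left(R + \left(R Z - 58 Z\right)\right) \left(Z + \left(34 R Z - 3\right)\right) = \left(R + \left(- 58 Z + R Z\right)\right) \left(Z + \left(-3 + 34 R Z\right)\right) = \left(R - 58 Z + R Z\right) \left(-3 + Z + 34 R Z\right) = \left(-3 + Z + 34 R Z\right) \left(R - 58 Z + R Z\right)$)
$3153 - y{\left(r{\left(-1,-6 \right)},50 \right)} = 3153 - \left(- 58 \cdot 50^{2} - 3 \left(1 - 1\right) + 174 \cdot 50 - 1971 \left(1 - 1\right) 50^{2} - 2 \left(1 - 1\right) 50 + 34 \cdot 50 \left(1 - 1\right)^{2} + 34 \left(1 - 1\right)^{2} \cdot 50^{2}\right) = 3153 - \left(\left(-58\right) 2500 - 0 + 8700 - 0 \cdot 2500 - 0 \cdot 50 + 34 \cdot 50 \cdot 0^{2} + 34 \cdot 0^{2} \cdot 2500\right) = 3153 - \left(-145000 + 0 + 8700 + 0 + 0 + 34 \cdot 50 \cdot 0 + 34 \cdot 0 \cdot 2500\right) = 3153 - \left(-145000 + 0 + 8700 + 0 + 0 + 0 + 0\right) = 3153 - -136300 = 3153 + 136300 = 139453$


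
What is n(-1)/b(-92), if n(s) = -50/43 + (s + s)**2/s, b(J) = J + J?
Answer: 111/3956 ≈ 0.028059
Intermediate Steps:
b(J) = 2*J
n(s) = -50/43 + 4*s (n(s) = -50*1/43 + (2*s)**2/s = -50/43 + (4*s**2)/s = -50/43 + 4*s)
n(-1)/b(-92) = (-50/43 + 4*(-1))/((2*(-92))) = (-50/43 - 4)/(-184) = -222/43*(-1/184) = 111/3956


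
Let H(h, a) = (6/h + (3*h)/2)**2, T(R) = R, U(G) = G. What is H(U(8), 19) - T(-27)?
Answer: 3033/16 ≈ 189.56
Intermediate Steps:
H(h, a) = (6/h + 3*h/2)**2 (H(h, a) = (6/h + (3*h)*(1/2))**2 = (6/h + 3*h/2)**2)
H(U(8), 19) - T(-27) = (9/4)*(4 + 8**2)**2/8**2 - 1*(-27) = (9/4)*(1/64)*(4 + 64)**2 + 27 = (9/4)*(1/64)*68**2 + 27 = (9/4)*(1/64)*4624 + 27 = 2601/16 + 27 = 3033/16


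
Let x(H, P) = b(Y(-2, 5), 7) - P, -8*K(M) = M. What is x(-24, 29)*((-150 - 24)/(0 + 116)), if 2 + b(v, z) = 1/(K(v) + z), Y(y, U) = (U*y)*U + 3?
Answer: 9555/206 ≈ 46.383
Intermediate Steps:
Y(y, U) = 3 + y*U**2 (Y(y, U) = y*U**2 + 3 = 3 + y*U**2)
K(M) = -M/8
b(v, z) = -2 + 1/(z - v/8) (b(v, z) = -2 + 1/(-v/8 + z) = -2 + 1/(z - v/8))
x(H, P) = -198/103 - P (x(H, P) = 2*(-4 - (3 - 2*5**2) + 8*7)/((3 - 2*5**2) - 8*7) - P = 2*(-4 - (3 - 2*25) + 56)/((3 - 2*25) - 56) - P = 2*(-4 - (3 - 50) + 56)/((3 - 50) - 56) - P = 2*(-4 - 1*(-47) + 56)/(-47 - 56) - P = 2*(-4 + 47 + 56)/(-103) - P = 2*(-1/103)*99 - P = -198/103 - P)
x(-24, 29)*((-150 - 24)/(0 + 116)) = (-198/103 - 1*29)*((-150 - 24)/(0 + 116)) = (-198/103 - 29)*(-174/116) = -(-554190)/(103*116) = -3185/103*(-3/2) = 9555/206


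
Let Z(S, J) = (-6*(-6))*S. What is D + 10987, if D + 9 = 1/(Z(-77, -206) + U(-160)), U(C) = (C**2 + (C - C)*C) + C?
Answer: 248849305/22668 ≈ 10978.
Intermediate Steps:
U(C) = C + C**2 (U(C) = (C**2 + 0*C) + C = (C**2 + 0) + C = C**2 + C = C + C**2)
Z(S, J) = 36*S
D = -204011/22668 (D = -9 + 1/(36*(-77) - 160*(1 - 160)) = -9 + 1/(-2772 - 160*(-159)) = -9 + 1/(-2772 + 25440) = -9 + 1/22668 = -204011/22668 ≈ -9.0000)
D + 10987 = -204011/22668 + 10987 = 248849305/22668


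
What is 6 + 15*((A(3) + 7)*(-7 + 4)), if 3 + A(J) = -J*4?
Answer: 366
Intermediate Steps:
A(J) = -3 - 4*J (A(J) = -3 - J*4 = -3 - 4*J)
6 + 15*((A(3) + 7)*(-7 + 4)) = 6 + 15*(((-3 - 4*3) + 7)*(-7 + 4)) = 6 + 15*(((-3 - 12) + 7)*(-3)) = 6 + 15*((-15 + 7)*(-3)) = 6 + 15*(-8*(-3)) = 6 + 15*24 = 6 + 360 = 366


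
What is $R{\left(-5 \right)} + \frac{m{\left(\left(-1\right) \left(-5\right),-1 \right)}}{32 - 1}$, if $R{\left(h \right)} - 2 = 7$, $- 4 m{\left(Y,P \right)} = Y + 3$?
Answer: $\frac{277}{31} \approx 8.9355$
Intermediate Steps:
$m{\left(Y,P \right)} = - \frac{3}{4} - \frac{Y}{4}$ ($m{\left(Y,P \right)} = - \frac{Y + 3}{4} = - \frac{3 + Y}{4} = - \frac{3}{4} - \frac{Y}{4}$)
$R{\left(h \right)} = 9$ ($R{\left(h \right)} = 2 + 7 = 9$)
$R{\left(-5 \right)} + \frac{m{\left(\left(-1\right) \left(-5\right),-1 \right)}}{32 - 1} = 9 + \frac{- \frac{3}{4} - \frac{\left(-1\right) \left(-5\right)}{4}}{32 - 1} = 9 + \frac{- \frac{3}{4} - \frac{5}{4}}{31} = 9 + \left(- \frac{3}{4} - \frac{5}{4}\right) \frac{1}{31} = 9 - \frac{2}{31} = \frac{277}{31}$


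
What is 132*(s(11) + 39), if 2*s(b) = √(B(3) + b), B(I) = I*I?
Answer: 5148 + 132*√5 ≈ 5443.2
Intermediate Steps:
B(I) = I²
s(b) = √(9 + b)/2 (s(b) = √(3² + b)/2 = √(9 + b)/2)
132*(s(11) + 39) = 132*(√(9 + 11)/2 + 39) = 132*(√20/2 + 39) = 132*((2*√5)/2 + 39) = 132*(√5 + 39) = 132*(39 + √5) = 5148 + 132*√5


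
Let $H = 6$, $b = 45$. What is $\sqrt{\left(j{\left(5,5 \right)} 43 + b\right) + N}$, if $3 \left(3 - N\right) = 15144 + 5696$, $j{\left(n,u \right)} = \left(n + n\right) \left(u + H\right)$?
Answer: $\frac{i \sqrt{19518}}{3} \approx 46.569 i$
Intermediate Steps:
$j{\left(n,u \right)} = 2 n \left(6 + u\right)$ ($j{\left(n,u \right)} = \left(n + n\right) \left(u + 6\right) = 2 n \left(6 + u\right)$)
$N = - \frac{20831}{3}$ ($N = 3 - \frac{15144 + 5696}{3} = 3 - \frac{20840}{3} = - \frac{20831}{3} \approx -6943.7$)
$\sqrt{\left(j{\left(5,5 \right)} 43 + b\right) + N} = \sqrt{\left(2 \cdot 5 \left(6 + 5\right) 43 + 45\right) - \frac{20831}{3}} = \sqrt{\left(2 \cdot 5 \cdot 11 \cdot 43 + 45\right) - \frac{20831}{3}} = \sqrt{\left(110 \cdot 43 + 45\right) - \frac{20831}{3}} = \sqrt{\left(4730 + 45\right) - \frac{20831}{3}} = \sqrt{4775 - \frac{20831}{3}} = \sqrt{- \frac{6506}{3}} = \frac{i \sqrt{19518}}{3}$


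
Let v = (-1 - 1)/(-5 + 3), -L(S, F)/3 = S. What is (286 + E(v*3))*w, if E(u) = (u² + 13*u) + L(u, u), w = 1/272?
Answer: 325/272 ≈ 1.1949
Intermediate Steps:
L(S, F) = -3*S
v = 1 (v = -2/(-2) = -2*(-½) = 1)
w = 1/272 ≈ 0.0036765
E(u) = u² + 10*u (E(u) = (u² + 13*u) - 3*u = u² + 10*u)
(286 + E(v*3))*w = (286 + (1*3)*(10 + 1*3))*(1/272) = (286 + 3*(10 + 3))*(1/272) = (286 + 3*13)*(1/272) = (286 + 39)*(1/272) = 325*(1/272) = 325/272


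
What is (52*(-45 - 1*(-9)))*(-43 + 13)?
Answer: 56160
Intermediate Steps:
(52*(-45 - 1*(-9)))*(-43 + 13) = (52*(-45 + 9))*(-30) = (52*(-36))*(-30) = -1872*(-30) = 56160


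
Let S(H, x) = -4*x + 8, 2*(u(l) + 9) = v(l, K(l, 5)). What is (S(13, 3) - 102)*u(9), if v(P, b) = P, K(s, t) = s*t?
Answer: 477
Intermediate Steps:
u(l) = -9 + l/2
S(H, x) = 8 - 4*x
(S(13, 3) - 102)*u(9) = ((8 - 4*3) - 102)*(-9 + (½)*9) = ((8 - 12) - 102)*(-9 + 9/2) = (-4 - 102)*(-9/2) = -106*(-9/2) = 477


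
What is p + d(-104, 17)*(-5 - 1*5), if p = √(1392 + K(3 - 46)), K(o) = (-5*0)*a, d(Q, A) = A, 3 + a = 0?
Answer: -170 + 4*√87 ≈ -132.69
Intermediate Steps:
a = -3 (a = -3 + 0 = -3)
K(o) = 0 (K(o) = -5*0*(-3) = 0*(-3) = 0)
p = 4*√87 (p = √(1392 + 0) = √1392 = 4*√87 ≈ 37.310)
p + d(-104, 17)*(-5 - 1*5) = 4*√87 + 17*(-5 - 1*5) = 4*√87 + 17*(-5 - 5) = 4*√87 + 17*(-10) = 4*√87 - 170 = -170 + 4*√87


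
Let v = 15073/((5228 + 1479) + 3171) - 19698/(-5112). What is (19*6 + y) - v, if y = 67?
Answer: 739017233/4208028 ≈ 175.62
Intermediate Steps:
v = 22635835/4208028 (v = 15073/(6707 + 3171) - 19698*(-1/5112) = 15073/9878 + 3283/852 = 22635835/4208028 ≈ 5.3792)
(19*6 + y) - v = (19*6 + 67) - 1*22635835/4208028 = (114 + 67) - 22635835/4208028 = 181 - 22635835/4208028 = 739017233/4208028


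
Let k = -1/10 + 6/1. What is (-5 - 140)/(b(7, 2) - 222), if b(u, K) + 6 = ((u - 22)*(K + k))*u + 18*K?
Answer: 290/2043 ≈ 0.14195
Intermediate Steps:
k = 59/10 (k = -1*1/10 + 6*1 = -1/10 + 6 = 59/10 ≈ 5.9000)
b(u, K) = -6 + 18*K + u*(-22 + u)*(59/10 + K) (b(u, K) = -6 + (((u - 22)*(K + 59/10))*u + 18*K) = -6 + (((-22 + u)*(59/10 + K))*u + 18*K) = -6 + (u*(-22 + u)*(59/10 + K) + 18*K) = -6 + (18*K + u*(-22 + u)*(59/10 + K)) = -6 + 18*K + u*(-22 + u)*(59/10 + K))
(-5 - 140)/(b(7, 2) - 222) = (-5 - 140)/((-6 + 18*2 - 649/5*7 + (59/10)*7**2 + 2*7**2 - 22*2*7) - 222) = -145/((-6 + 36 - 4543/5 + (59/10)*49 + 2*49 - 308) - 222) = -145/((-6 + 36 - 4543/5 + 2891/10 + 98 - 308) - 222) = -145/(-1599/2 - 222) = -145/(-2043/2) = -145*(-2/2043) = 290/2043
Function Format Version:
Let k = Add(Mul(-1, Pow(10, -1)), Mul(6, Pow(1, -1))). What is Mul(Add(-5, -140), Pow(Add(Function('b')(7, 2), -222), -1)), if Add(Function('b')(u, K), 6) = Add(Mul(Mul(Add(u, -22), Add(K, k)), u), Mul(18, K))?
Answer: Rational(290, 2043) ≈ 0.14195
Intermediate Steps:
k = Rational(59, 10) (k = Add(Mul(-1, Rational(1, 10)), Mul(6, 1)) = Add(Rational(-1, 10), 6) = Rational(59, 10) ≈ 5.9000)
Function('b')(u, K) = Add(-6, Mul(18, K), Mul(u, Add(-22, u), Add(Rational(59, 10), K))) (Function('b')(u, K) = Add(-6, Add(Mul(Mul(Add(u, -22), Add(K, Rational(59, 10))), u), Mul(18, K))) = Add(-6, Add(Mul(Mul(Add(-22, u), Add(Rational(59, 10), K)), u), Mul(18, K))) = Add(-6, Add(Mul(u, Add(-22, u), Add(Rational(59, 10), K)), Mul(18, K))) = Add(-6, Add(Mul(18, K), Mul(u, Add(-22, u), Add(Rational(59, 10), K)))) = Add(-6, Mul(18, K), Mul(u, Add(-22, u), Add(Rational(59, 10), K))))
Mul(Add(-5, -140), Pow(Add(Function('b')(7, 2), -222), -1)) = Mul(Add(-5, -140), Pow(Add(Add(-6, Mul(18, 2), Mul(Rational(-649, 5), 7), Mul(Rational(59, 10), Pow(7, 2)), Mul(2, Pow(7, 2)), Mul(-22, 2, 7)), -222), -1)) = Mul(-145, Pow(Add(Add(-6, 36, Rational(-4543, 5), Mul(Rational(59, 10), 49), Mul(2, 49), -308), -222), -1)) = Mul(-145, Pow(Add(Add(-6, 36, Rational(-4543, 5), Rational(2891, 10), 98, -308), -222), -1)) = Mul(-145, Pow(Add(Rational(-1599, 2), -222), -1)) = Mul(-145, Pow(Rational(-2043, 2), -1)) = Mul(-145, Rational(-2, 2043)) = Rational(290, 2043)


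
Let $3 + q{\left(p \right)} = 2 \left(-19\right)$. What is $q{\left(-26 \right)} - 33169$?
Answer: $-33210$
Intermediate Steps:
$q{\left(p \right)} = -41$ ($q{\left(p \right)} = -3 + 2 \left(-19\right) = -3 - 38 = -41$)
$q{\left(-26 \right)} - 33169 = -41 - 33169 = -33210$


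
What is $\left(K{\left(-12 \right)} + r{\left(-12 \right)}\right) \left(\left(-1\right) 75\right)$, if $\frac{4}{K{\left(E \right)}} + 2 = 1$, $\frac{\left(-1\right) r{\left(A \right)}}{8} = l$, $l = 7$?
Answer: $4500$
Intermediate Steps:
$r{\left(A \right)} = -56$ ($r{\left(A \right)} = \left(-8\right) 7 = -56$)
$K{\left(E \right)} = -4$ ($K{\left(E \right)} = \frac{4}{-2 + 1} = \frac{4}{-1} = 4 \left(-1\right) = -4$)
$\left(K{\left(-12 \right)} + r{\left(-12 \right)}\right) \left(\left(-1\right) 75\right) = \left(-4 - 56\right) \left(\left(-1\right) 75\right) = \left(-60\right) \left(-75\right) = 4500$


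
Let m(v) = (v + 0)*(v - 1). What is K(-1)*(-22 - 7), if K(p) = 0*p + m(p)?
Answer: -58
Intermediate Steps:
m(v) = v*(-1 + v)
K(p) = p*(-1 + p) (K(p) = 0*p + p*(-1 + p) = 0 + p*(-1 + p) = p*(-1 + p))
K(-1)*(-22 - 7) = (-(-1 - 1))*(-22 - 7) = -1*(-2)*(-29) = 2*(-29) = -58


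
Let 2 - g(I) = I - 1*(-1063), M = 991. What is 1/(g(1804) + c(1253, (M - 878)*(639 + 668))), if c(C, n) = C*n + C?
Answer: 1/185055211 ≈ 5.4038e-9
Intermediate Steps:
g(I) = -1061 - I (g(I) = 2 - (I - 1*(-1063)) = 2 - (I + 1063) = 2 - (1063 + I) = 2 + (-1063 - I) = -1061 - I)
c(C, n) = C + C*n
1/(g(1804) + c(1253, (M - 878)*(639 + 668))) = 1/((-1061 - 1*1804) + 1253*(1 + (991 - 878)*(639 + 668))) = 1/((-1061 - 1804) + 1253*(1 + 113*1307)) = 1/(-2865 + 1253*(1 + 147691)) = 1/(-2865 + 1253*147692) = 1/(-2865 + 185058076) = 1/185055211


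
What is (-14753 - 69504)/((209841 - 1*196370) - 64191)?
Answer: 84257/50720 ≈ 1.6612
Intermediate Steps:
(-14753 - 69504)/((209841 - 1*196370) - 64191) = -84257/((209841 - 196370) - 64191) = -84257/(13471 - 64191) = -84257/(-50720) = -84257*(-1/50720) = 84257/50720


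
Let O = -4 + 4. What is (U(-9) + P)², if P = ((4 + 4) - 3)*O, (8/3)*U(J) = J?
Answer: 729/64 ≈ 11.391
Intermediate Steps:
U(J) = 3*J/8
O = 0
P = 0 (P = ((4 + 4) - 3)*0 = (8 - 3)*0 = 5*0 = 0)
(U(-9) + P)² = ((3/8)*(-9) + 0)² = (-27/8 + 0)² = (-27/8)² = 729/64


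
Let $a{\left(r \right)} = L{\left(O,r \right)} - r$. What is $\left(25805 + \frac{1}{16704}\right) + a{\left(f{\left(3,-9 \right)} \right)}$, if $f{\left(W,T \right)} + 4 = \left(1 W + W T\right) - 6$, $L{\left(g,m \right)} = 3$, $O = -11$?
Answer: $\frac{431664769}{16704} \approx 25842.0$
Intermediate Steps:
$f{\left(W,T \right)} = -10 + W + T W$ ($f{\left(W,T \right)} = -4 - \left(6 - W - W T\right) = -4 - \left(6 - W - T W\right) = -4 + \left(-6 + W + T W\right) = -10 + W + T W$)
$a{\left(r \right)} = 3 - r$
$\left(25805 + \frac{1}{16704}\right) + a{\left(f{\left(3,-9 \right)} \right)} = \left(25805 + \frac{1}{16704}\right) + \left(3 - \left(-10 + 3 - 27\right)\right) = \frac{431046721}{16704} + \left(3 - -34\right) = \frac{431046721}{16704} + \left(3 + 34\right) = \frac{431046721}{16704} + 37 = \frac{431664769}{16704}$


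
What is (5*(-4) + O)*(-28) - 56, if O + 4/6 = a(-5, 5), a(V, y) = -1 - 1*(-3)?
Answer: 1400/3 ≈ 466.67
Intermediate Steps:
a(V, y) = 2 (a(V, y) = -1 + 3 = 2)
O = 4/3 (O = -⅔ + 2 = 4/3 ≈ 1.3333)
(5*(-4) + O)*(-28) - 56 = (5*(-4) + 4/3)*(-28) - 56 = (-20 + 4/3)*(-28) - 56 = -56/3*(-28) - 56 = 1568/3 - 56 = 1400/3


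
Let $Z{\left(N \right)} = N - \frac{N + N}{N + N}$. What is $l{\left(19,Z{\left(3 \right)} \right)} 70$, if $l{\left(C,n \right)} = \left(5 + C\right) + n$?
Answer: $1820$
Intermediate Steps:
$Z{\left(N \right)} = -1 + N$ ($Z{\left(N \right)} = N - \frac{2 N}{2 N} = N - 2 N \frac{1}{2 N} = N - 1 = -1 + N$)
$l{\left(C,n \right)} = 5 + C + n$
$l{\left(19,Z{\left(3 \right)} \right)} 70 = \left(5 + 19 + \left(-1 + 3\right)\right) 70 = \left(5 + 19 + 2\right) 70 = 26 \cdot 70 = 1820$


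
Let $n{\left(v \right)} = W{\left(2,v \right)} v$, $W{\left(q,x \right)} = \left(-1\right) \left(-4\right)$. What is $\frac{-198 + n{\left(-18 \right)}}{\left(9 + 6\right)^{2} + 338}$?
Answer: $- \frac{270}{563} \approx -0.47957$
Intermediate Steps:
$W{\left(q,x \right)} = 4$
$n{\left(v \right)} = 4 v$
$\frac{-198 + n{\left(-18 \right)}}{\left(9 + 6\right)^{2} + 338} = \frac{-198 + 4 \left(-18\right)}{\left(9 + 6\right)^{2} + 338} = \frac{-198 - 72}{15^{2} + 338} = - \frac{270}{225 + 338} = - \frac{270}{563}$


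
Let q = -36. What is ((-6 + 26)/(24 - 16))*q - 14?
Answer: -104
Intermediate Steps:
((-6 + 26)/(24 - 16))*q - 14 = ((-6 + 26)/(24 - 16))*(-36) - 14 = (20/8)*(-36) - 14 = (20*(⅛))*(-36) - 14 = (5/2)*(-36) - 14 = -90 - 14 = -104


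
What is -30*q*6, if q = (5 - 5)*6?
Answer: 0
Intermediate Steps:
q = 0 (q = 0*6 = 0)
-30*q*6 = -30*0*6 = 0*6 = 0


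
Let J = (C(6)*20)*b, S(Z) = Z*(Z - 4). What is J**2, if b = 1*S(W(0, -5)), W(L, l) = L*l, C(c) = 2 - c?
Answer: 0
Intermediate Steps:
S(Z) = Z*(-4 + Z)
b = 0 (b = 1*((0*(-5))*(-4 + 0*(-5))) = 1*(0*(-4 + 0)) = 1*(0*(-4)) = 1*0 = 0)
J = 0 (J = ((2 - 1*6)*20)*0 = ((2 - 6)*20)*0 = -4*20*0 = -80*0 = 0)
J**2 = 0**2 = 0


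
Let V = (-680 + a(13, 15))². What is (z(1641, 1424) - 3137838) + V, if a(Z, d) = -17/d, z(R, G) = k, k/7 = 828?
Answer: -600322361/225 ≈ -2.6681e+6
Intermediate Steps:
k = 5796 (k = 7*828 = 5796)
z(R, G) = 5796
V = 104387089/225 (V = (-680 - 17/15)² = (-10217/15)² = 104387089/225 ≈ 4.6394e+5)
(z(1641, 1424) - 3137838) + V = (5796 - 3137838) + 104387089/225 = -3132042 + 104387089/225 = -600322361/225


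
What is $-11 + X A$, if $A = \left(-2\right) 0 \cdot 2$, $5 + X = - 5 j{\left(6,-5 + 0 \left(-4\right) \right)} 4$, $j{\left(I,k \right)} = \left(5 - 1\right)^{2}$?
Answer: $-11$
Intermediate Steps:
$j{\left(I,k \right)} = 16$ ($j{\left(I,k \right)} = 4^{2} = 16$)
$X = -325$ ($X = -5 + \left(-5\right) 16 \cdot 4 = -5 - 320 = -325$)
$A = 0$ ($A = 0 \cdot 2 = 0$)
$-11 + X A = -11 - 0 = -11 + 0 = -11$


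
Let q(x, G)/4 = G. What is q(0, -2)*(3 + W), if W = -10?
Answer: 56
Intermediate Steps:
q(x, G) = 4*G
q(0, -2)*(3 + W) = (4*(-2))*(3 - 10) = -8*(-7) = 56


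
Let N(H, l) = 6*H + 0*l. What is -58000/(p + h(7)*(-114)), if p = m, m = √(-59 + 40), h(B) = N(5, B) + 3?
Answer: 11484000/744877 + 58000*I*√19/14152663 ≈ 15.417 + 0.017864*I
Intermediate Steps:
N(H, l) = 6*H (N(H, l) = 6*H + 0 = 6*H)
h(B) = 33 (h(B) = 6*5 + 3 = 30 + 3 = 33)
m = I*√19 (m = √(-19) = I*√19 ≈ 4.3589*I)
p = I*√19 ≈ 4.3589*I
-58000/(p + h(7)*(-114)) = -58000/(I*√19 + 33*(-114)) = -58000/(I*√19 - 3762) = -58000/(-3762 + I*√19)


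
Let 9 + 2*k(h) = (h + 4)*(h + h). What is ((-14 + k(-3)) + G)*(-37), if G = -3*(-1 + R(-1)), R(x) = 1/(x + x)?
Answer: 629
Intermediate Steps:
R(x) = 1/(2*x)
k(h) = -9/2 + h*(4 + h) (k(h) = -9/2 + ((h + 4)*(h + h))/2 = -9/2 + ((4 + h)*(2*h))/2 = -9/2 + (2*h*(4 + h))/2 = -9/2 + h*(4 + h))
G = 9/2 (G = -3*(-1 + (½)/(-1)) = -3*(-1 + (½)*(-1)) = -3*(-1 - ½) = -3*(-3/2) = 9/2 ≈ 4.5000)
((-14 + k(-3)) + G)*(-37) = ((-14 + (-9/2 + (-3)² + 4*(-3))) + 9/2)*(-37) = ((-14 + (-9/2 + 9 - 12)) + 9/2)*(-37) = ((-14 - 15/2) + 9/2)*(-37) = (-43/2 + 9/2)*(-37) = -17*(-37) = 629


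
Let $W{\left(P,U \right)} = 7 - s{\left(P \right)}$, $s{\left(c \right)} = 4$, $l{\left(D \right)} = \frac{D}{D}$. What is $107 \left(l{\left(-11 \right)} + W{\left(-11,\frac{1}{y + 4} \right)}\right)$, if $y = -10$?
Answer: $428$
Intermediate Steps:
$l{\left(D \right)} = 1$
$W{\left(P,U \right)} = 3$ ($W{\left(P,U \right)} = 7 - 4 = 3$)
$107 \left(l{\left(-11 \right)} + W{\left(-11,\frac{1}{y + 4} \right)}\right) = 107 \left(1 + 3\right) = 107 \cdot 4 = 428$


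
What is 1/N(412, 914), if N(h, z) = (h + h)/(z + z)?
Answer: 457/206 ≈ 2.2184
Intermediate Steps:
N(h, z) = h/z (N(h, z) = (2*h)/((2*z)) = (2*h)*(1/(2*z)) = h/z)
1/N(412, 914) = 1/(412/914) = 1/(412*(1/914)) = 1/(206/457) = 457/206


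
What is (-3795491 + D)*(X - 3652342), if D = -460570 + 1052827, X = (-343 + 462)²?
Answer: 11653945077354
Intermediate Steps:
X = 14161 (X = 119² = 14161)
D = 592257
(-3795491 + D)*(X - 3652342) = (-3795491 + 592257)*(14161 - 3652342) = -3203234*(-3638181) = 11653945077354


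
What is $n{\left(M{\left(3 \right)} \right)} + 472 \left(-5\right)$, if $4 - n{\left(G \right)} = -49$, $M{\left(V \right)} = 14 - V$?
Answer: $-2307$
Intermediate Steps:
$n{\left(G \right)} = 53$ ($n{\left(G \right)} = 4 - -49 = 4 + 49 = 53$)
$n{\left(M{\left(3 \right)} \right)} + 472 \left(-5\right) = 53 + 472 \left(-5\right) = 53 - 2360 = -2307$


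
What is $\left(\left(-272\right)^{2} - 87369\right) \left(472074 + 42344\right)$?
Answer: $-6885484930$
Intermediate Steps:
$\left(\left(-272\right)^{2} - 87369\right) \left(472074 + 42344\right) = \left(73984 - 87369\right) 514418 = \left(-13385\right) 514418 = -6885484930$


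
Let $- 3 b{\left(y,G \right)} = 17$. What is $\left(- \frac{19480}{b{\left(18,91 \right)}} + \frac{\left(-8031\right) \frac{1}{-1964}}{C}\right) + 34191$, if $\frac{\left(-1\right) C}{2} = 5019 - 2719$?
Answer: $\frac{5779188096273}{153584800} \approx 37629.0$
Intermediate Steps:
$b{\left(y,G \right)} = - \frac{17}{3}$ ($b{\left(y,G \right)} = \left(- \frac{1}{3}\right) 17 = - \frac{17}{3}$)
$C = -4600$ ($C = - 2 \left(5019 - 2719\right) = \left(-2\right) 2300 = -4600$)
$\left(- \frac{19480}{b{\left(18,91 \right)}} + \frac{\left(-8031\right) \frac{1}{-1964}}{C}\right) + 34191 = \left(- \frac{19480}{- \frac{17}{3}} + \frac{\left(-8031\right) \frac{1}{-1964}}{-4600}\right) + 34191 = \left(\left(-19480\right) \left(- \frac{3}{17}\right) + \left(-8031\right) \left(- \frac{1}{1964}\right) \left(- \frac{1}{4600}\right)\right) + 34191 = \left(\frac{58440}{17} + \frac{8031}{1964} \left(- \frac{1}{4600}\right)\right) + 34191 = \left(\frac{58440}{17} - \frac{8031}{9034400}\right) + 34191 = \frac{527970199473}{153584800} + 34191 = \frac{5779188096273}{153584800}$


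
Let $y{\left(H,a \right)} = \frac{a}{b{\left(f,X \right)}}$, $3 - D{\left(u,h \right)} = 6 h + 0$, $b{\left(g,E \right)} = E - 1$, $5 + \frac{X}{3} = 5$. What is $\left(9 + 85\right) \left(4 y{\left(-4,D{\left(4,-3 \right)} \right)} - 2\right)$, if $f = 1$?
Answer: $-8084$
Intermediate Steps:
$X = 0$ ($X = -15 + 3 \cdot 5 = -15 + 15 = 0$)
$b{\left(g,E \right)} = -1 + E$
$D{\left(u,h \right)} = 3 - 6 h$ ($D{\left(u,h \right)} = 3 - \left(6 h + 0\right) = 3 - 6 h$)
$y{\left(H,a \right)} = - a$ ($y{\left(H,a \right)} = \frac{a}{-1 + 0} = \frac{a}{-1} = a \left(-1\right) = - a$)
$\left(9 + 85\right) \left(4 y{\left(-4,D{\left(4,-3 \right)} \right)} - 2\right) = \left(9 + 85\right) \left(4 \left(- (3 - -18)\right) - 2\right) = 94 \left(4 \left(- (3 + 18)\right) - 2\right) = 94 \left(4 \left(\left(-1\right) 21\right) - 2\right) = 94 \left(4 \left(-21\right) - 2\right) = 94 \left(-84 - 2\right) = 94 \left(-86\right) = -8084$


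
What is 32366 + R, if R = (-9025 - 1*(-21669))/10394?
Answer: 168212424/5197 ≈ 32367.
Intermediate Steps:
R = 6322/5197 (R = (-9025 + 21669)*(1/10394) = 12644*(1/10394) = 6322/5197 ≈ 1.2165)
32366 + R = 32366 + 6322/5197 = 168212424/5197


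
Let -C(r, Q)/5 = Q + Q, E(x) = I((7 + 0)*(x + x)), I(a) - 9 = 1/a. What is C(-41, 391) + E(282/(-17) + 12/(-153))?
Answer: -2730703/700 ≈ -3901.0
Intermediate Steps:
I(a) = 9 + 1/a
E(x) = 9 + 1/(14*x) (E(x) = 9 + 1/((7 + 0)*(x + x)) = 9 + 1/(7*(2*x)) = 9 + 1/(14*x))
C(r, Q) = -10*Q (C(r, Q) = -5*(Q + Q) = -10*Q)
C(-41, 391) + E(282/(-17) + 12/(-153)) = -10*391 + (9 + 1/(14*(282/(-17) + 12/(-153)))) = -3910 + (9 + 1/(14*(282*(-1/17) + 12*(-1/153)))) = -3910 + (9 + 1/(14*(-282/17 - 4/51))) = -3910 + (9 + 1/(14*(-50/3))) = -3910 + (9 + (1/14)*(-3/50)) = -3910 + (9 - 3/700) = -3910 + 6297/700 = -2730703/700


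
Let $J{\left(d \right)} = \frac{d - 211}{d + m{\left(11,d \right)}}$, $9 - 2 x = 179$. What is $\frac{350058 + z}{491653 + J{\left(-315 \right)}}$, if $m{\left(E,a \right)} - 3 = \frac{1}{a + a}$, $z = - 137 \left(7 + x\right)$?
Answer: $\frac{70908201384}{96640136713} \approx 0.73373$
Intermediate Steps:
$x = -85$ ($x = \frac{9}{2} - \frac{179}{2} = -85$)
$z = 10686$ ($z = - 137 \left(7 - 85\right) = \left(-137\right) \left(-78\right) = 10686$)
$m{\left(E,a \right)} = 3 + \frac{1}{2 a}$ ($m{\left(E,a \right)} = 3 + \frac{1}{a + a} = 3 + \frac{1}{2 a}$)
$J{\left(d \right)} = \frac{-211 + d}{3 + d + \frac{1}{2 d}}$ ($J{\left(d \right)} = \frac{d - 211}{d + \left(3 + \frac{1}{2 d}\right)} = \frac{-211 + d}{3 + d + \frac{1}{2 d}}$)
$\frac{350058 + z}{491653 + J{\left(-315 \right)}} = \frac{350058 + 10686}{491653 + 2 \left(-315\right) \frac{1}{1 + 2 \left(-315\right)^{2} + 6 \left(-315\right)} \left(-211 - 315\right)} = \frac{360744}{491653 + 2 \left(-315\right) \frac{1}{1 + 2 \cdot 99225 - 1890} \left(-526\right)} = \frac{360744}{491653 + 2 \left(-315\right) \frac{1}{1 + 198450 - 1890} \left(-526\right)} = \frac{360744}{491653 + 2 \left(-315\right) \frac{1}{196561} \left(-526\right)} = \frac{360744}{491653 + \frac{331380}{196561}} = \frac{360744}{\frac{96640136713}{196561}} = 360744 \cdot \frac{196561}{96640136713} = \frac{70908201384}{96640136713}$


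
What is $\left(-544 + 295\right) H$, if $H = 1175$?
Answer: $-292575$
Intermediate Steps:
$\left(-544 + 295\right) H = \left(-544 + 295\right) 1175 = \left(-249\right) 1175 = -292575$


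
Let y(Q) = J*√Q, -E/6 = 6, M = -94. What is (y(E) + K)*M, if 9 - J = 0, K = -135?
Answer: 12690 - 5076*I ≈ 12690.0 - 5076.0*I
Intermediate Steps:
J = 9 (J = 9 - 1*0 = 9 + 0 = 9)
E = -36 (E = -6*6 = -36)
y(Q) = 9*√Q
(y(E) + K)*M = (9*√(-36) - 135)*(-94) = (9*(6*I) - 135)*(-94) = (54*I - 135)*(-94) = (-135 + 54*I)*(-94) = 12690 - 5076*I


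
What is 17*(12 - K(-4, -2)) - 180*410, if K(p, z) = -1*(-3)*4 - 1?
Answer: -73783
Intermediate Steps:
K(p, z) = 11 (K(p, z) = 3*4 - 1 = 12 - 1 = 11)
17*(12 - K(-4, -2)) - 180*410 = 17*(12 - 1*11) - 180*410 = 17*(12 - 11) - 73800 = 17*1 - 73800 = 17 - 73800 = -73783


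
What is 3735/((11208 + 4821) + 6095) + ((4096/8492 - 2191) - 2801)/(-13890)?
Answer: 172293643229/326201455140 ≈ 0.52818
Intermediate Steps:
3735/((11208 + 4821) + 6095) + ((4096/8492 - 2191) - 2801)/(-13890) = 3735/(16029 + 6095) + ((4096*(1/8492) - 2191) - 2801)*(-1/13890) = 3735/22124 + ((1024/2123 - 2191) - 2801)*(-1/13890) = 3735*(1/22124) + (-4650469/2123 - 2801)*(-1/13890) = 3735/22124 - 10596992/2123*(-1/13890) = 3735/22124 + 5298496/14744235 = 172293643229/326201455140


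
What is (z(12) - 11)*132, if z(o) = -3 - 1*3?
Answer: -2244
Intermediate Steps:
z(o) = -6 (z(o) = -3 - 3 = -6)
(z(12) - 11)*132 = (-6 - 11)*132 = -17*132 = -2244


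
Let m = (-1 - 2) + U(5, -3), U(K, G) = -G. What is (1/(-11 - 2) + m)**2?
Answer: 1/169 ≈ 0.0059172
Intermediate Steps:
m = 0 (m = (-1 - 2) - 1*(-3) = -3 + 3 = 0)
(1/(-11 - 2) + m)**2 = (1/(-11 - 2) + 0)**2 = (1/(-13) + 0)**2 = (-1/13 + 0)**2 = (-1/13)**2 = 1/169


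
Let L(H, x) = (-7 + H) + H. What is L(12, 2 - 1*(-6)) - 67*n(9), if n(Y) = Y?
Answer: -586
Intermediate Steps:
L(H, x) = -7 + 2*H
L(12, 2 - 1*(-6)) - 67*n(9) = (-7 + 2*12) - 67*9 = (-7 + 24) - 603 = 17 - 603 = -586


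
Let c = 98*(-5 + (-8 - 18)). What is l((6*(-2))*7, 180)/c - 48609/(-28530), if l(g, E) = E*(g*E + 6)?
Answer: 4320228319/4815230 ≈ 897.20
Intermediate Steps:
l(g, E) = E*(6 + E*g) (l(g, E) = E*(E*g + 6) = E*(6 + E*g))
c = -3038 (c = 98*(-5 - 26) = 98*(-31) = -3038)
l((6*(-2))*7, 180)/c - 48609/(-28530) = (180*(6 + 180*((6*(-2))*7)))/(-3038) - 48609/(-28530) = (180*(6 + 180*(-12*7)))*(-1/3038) - 48609*(-1/28530) = (180*(6 + 180*(-84)))*(-1/3038) + 5401/3170 = (180*(6 - 15120))*(-1/3038) + 5401/3170 = (180*(-15114))*(-1/3038) + 5401/3170 = -2720520*(-1/3038) + 5401/3170 = 1360260/1519 + 5401/3170 = 4320228319/4815230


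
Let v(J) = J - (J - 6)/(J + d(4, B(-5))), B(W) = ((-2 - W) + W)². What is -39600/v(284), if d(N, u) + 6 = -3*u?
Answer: -5266800/37633 ≈ -139.95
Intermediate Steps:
B(W) = 4 (B(W) = (-2)² = 4)
d(N, u) = -6 - 3*u
v(J) = J - (-6 + J)/(-18 + J) (v(J) = J - (J - 6)/(J + (-6 - 3*4)) = J - (-6 + J)/(J + (-6 - 12)) = J - (-6 + J)/(J - 18) = J - (-6 + J)/(-18 + J))
-39600/v(284) = -39600*(-18 + 284)/(6 + 284² - 19*284) = -39600*266/(6 + 80656 - 5396) = -39600/((1/266)*75266) = -39600/37633/133 = -39600*133/37633 = -5266800/37633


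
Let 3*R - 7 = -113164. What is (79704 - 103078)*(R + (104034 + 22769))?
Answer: -2082249416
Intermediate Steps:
R = -37719 (R = 7/3 + (⅓)*(-113164) = 7/3 - 113164/3 = -37719)
(79704 - 103078)*(R + (104034 + 22769)) = (79704 - 103078)*(-37719 + (104034 + 22769)) = -23374*(-37719 + 126803) = -23374*89084 = -2082249416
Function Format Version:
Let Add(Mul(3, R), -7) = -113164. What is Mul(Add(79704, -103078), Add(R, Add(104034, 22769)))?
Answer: -2082249416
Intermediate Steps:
R = -37719 (R = Add(Rational(7, 3), Mul(Rational(1, 3), -113164)) = Add(Rational(7, 3), Rational(-113164, 3)) = -37719)
Mul(Add(79704, -103078), Add(R, Add(104034, 22769))) = Mul(Add(79704, -103078), Add(-37719, Add(104034, 22769))) = Mul(-23374, Add(-37719, 126803)) = Mul(-23374, 89084) = -2082249416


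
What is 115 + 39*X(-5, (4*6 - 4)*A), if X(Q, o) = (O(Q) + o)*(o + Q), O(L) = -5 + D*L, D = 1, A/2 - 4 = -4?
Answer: 2065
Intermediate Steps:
A = 0 (A = 8 + 2*(-4) = 8 - 8 = 0)
O(L) = -5 + L (O(L) = -5 + 1*L = -5 + L)
X(Q, o) = (Q + o)*(-5 + Q + o) (X(Q, o) = ((-5 + Q) + o)*(o + Q) = (-5 + Q + o)*(Q + o) = (Q + o)*(-5 + Q + o))
115 + 39*X(-5, (4*6 - 4)*A) = 115 + 39*(((4*6 - 4)*0)² - 5*(4*6 - 4)*0 - 5*(-5 - 5) + ((4*6 - 4)*0)*(-5 - 5)) = 115 + 39*(((24 - 4)*0)² - 5*(24 - 4)*0 - 5*(-10) + ((24 - 4)*0)*(-10)) = 115 + 39*((20*0)² - 100*0 + 50 + (20*0)*(-10)) = 115 + 39*(0² - 5*0 + 50 + 0*(-10)) = 115 + 39*(0 + 0 + 50 + 0) = 115 + 39*50 = 115 + 1950 = 2065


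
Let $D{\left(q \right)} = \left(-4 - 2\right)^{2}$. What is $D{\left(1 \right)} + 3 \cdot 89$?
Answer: $303$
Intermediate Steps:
$D{\left(q \right)} = 36$ ($D{\left(q \right)} = \left(-6\right)^{2} = 36$)
$D{\left(1 \right)} + 3 \cdot 89 = 36 + 3 \cdot 89 = 36 + 267 = 303$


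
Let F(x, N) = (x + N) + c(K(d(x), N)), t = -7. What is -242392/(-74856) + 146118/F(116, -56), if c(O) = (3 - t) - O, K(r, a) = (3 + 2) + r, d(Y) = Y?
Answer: -455226959/159069 ≈ -2861.8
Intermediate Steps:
K(r, a) = 5 + r
c(O) = 10 - O (c(O) = (3 - 1*(-7)) - O = (3 + 7) - O = 10 - O)
F(x, N) = 5 + N (F(x, N) = (x + N) + (10 - (5 + x)) = (N + x) + (10 + (-5 - x)) = (N + x) + (5 - x) = 5 + N)
-242392/(-74856) + 146118/F(116, -56) = -242392/(-74856) + 146118/(5 - 56) = -242392*(-1/74856) + 146118/(-51) = 30299/9357 + 146118*(-1/51) = 30299/9357 - 48706/17 = -455226959/159069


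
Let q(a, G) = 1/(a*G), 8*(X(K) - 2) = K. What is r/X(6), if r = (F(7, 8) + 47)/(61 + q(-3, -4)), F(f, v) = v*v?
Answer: 5328/8063 ≈ 0.66080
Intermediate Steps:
X(K) = 2 + K/8
F(f, v) = v**2
q(a, G) = 1/(G*a)
r = 1332/733 (r = (8**2 + 47)/(61 + 1/(-4*(-3))) = (64 + 47)/(61 - 1/4*(-1/3)) = 111/(61 + 1/12) = 111/(733/12) = 111*(12/733) = 1332/733 ≈ 1.8172)
r/X(6) = 1332/(733*(2 + (1/8)*6)) = 1332/(733*(2 + 3/4)) = 1332/(733*(11/4)) = (1332/733)*(4/11) = 5328/8063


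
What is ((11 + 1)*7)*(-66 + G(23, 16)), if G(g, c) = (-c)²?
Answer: 15960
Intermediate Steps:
G(g, c) = c²
((11 + 1)*7)*(-66 + G(23, 16)) = ((11 + 1)*7)*(-66 + 16²) = (12*7)*(-66 + 256) = 84*190 = 15960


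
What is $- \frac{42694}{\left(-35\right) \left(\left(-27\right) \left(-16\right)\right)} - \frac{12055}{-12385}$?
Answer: $\frac{71103679}{18726120} \approx 3.797$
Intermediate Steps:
$- \frac{42694}{\left(-35\right) \left(\left(-27\right) \left(-16\right)\right)} - \frac{12055}{-12385} = - \frac{42694}{\left(-35\right) 432} - - \frac{2411}{2477} = - \frac{42694}{-15120} + \frac{2411}{2477} = \left(-42694\right) \left(- \frac{1}{15120}\right) + \frac{2411}{2477} = \frac{21347}{7560} + \frac{2411}{2477} = \frac{71103679}{18726120}$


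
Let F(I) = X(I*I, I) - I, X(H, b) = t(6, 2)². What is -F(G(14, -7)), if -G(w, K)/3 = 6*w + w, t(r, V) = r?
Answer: -330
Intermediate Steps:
G(w, K) = -21*w (G(w, K) = -3*(6*w + w) = -21*w)
X(H, b) = 36 (X(H, b) = 6² = 36)
F(I) = 36 - I
-F(G(14, -7)) = -(36 - (-21)*14) = -(36 - 1*(-294)) = -(36 + 294) = -1*330 = -330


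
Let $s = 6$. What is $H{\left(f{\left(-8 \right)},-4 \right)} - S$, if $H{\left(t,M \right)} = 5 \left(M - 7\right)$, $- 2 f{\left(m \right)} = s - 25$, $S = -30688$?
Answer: $30633$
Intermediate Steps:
$f{\left(m \right)} = \frac{19}{2}$ ($f{\left(m \right)} = - \frac{6 - 25}{2} = \left(- \frac{1}{2}\right) \left(-19\right) = \frac{19}{2}$)
$H{\left(t,M \right)} = -35 + 5 M$ ($H{\left(t,M \right)} = 5 \left(-7 + M\right) = -35 + 5 M$)
$H{\left(f{\left(-8 \right)},-4 \right)} - S = \left(-35 + 5 \left(-4\right)\right) - -30688 = \left(-35 - 20\right) + 30688 = -55 + 30688 = 30633$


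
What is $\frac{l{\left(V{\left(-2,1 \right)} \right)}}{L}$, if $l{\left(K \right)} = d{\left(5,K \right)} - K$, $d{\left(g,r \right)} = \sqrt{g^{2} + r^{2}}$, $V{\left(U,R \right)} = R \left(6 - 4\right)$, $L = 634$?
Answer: $- \frac{1}{317} + \frac{\sqrt{29}}{634} \approx 0.0053394$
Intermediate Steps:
$V{\left(U,R \right)} = 2 R$ ($V{\left(U,R \right)} = R 2 = 2 R$)
$l{\left(K \right)} = \sqrt{25 + K^{2}} - K$ ($l{\left(K \right)} = \sqrt{5^{2} + K^{2}} - K = \sqrt{25 + K^{2}} - K$)
$\frac{l{\left(V{\left(-2,1 \right)} \right)}}{L} = \frac{\sqrt{25 + \left(2 \cdot 1\right)^{2}} - 2 \cdot 1}{634} = \left(\sqrt{25 + 2^{2}} - 2\right) \frac{1}{634} = \left(\sqrt{25 + 4} - 2\right) \frac{1}{634} = \left(\sqrt{29} - 2\right) \frac{1}{634} = \left(-2 + \sqrt{29}\right) \frac{1}{634} = - \frac{1}{317} + \frac{\sqrt{29}}{634}$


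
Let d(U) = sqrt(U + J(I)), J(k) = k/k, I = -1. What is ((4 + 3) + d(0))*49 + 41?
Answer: 433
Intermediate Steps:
J(k) = 1
d(U) = sqrt(1 + U) (d(U) = sqrt(U + 1) = sqrt(1 + U))
((4 + 3) + d(0))*49 + 41 = ((4 + 3) + sqrt(1 + 0))*49 + 41 = (7 + sqrt(1))*49 + 41 = (7 + 1)*49 + 41 = 8*49 + 41 = 392 + 41 = 433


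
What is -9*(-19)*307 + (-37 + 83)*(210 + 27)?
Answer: 63399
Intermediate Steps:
-9*(-19)*307 + (-37 + 83)*(210 + 27) = 171*307 + 46*237 = 52497 + 10902 = 63399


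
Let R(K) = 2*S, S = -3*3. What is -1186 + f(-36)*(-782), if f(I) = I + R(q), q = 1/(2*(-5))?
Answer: 41042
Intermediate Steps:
S = -9
q = -1/10 (q = 1/(-10) = -1/10 ≈ -0.10000)
R(K) = -18 (R(K) = 2*(-9) = -18)
f(I) = -18 + I (f(I) = I - 18 = -18 + I)
-1186 + f(-36)*(-782) = -1186 + (-18 - 36)*(-782) = -1186 - 54*(-782) = -1186 + 42228 = 41042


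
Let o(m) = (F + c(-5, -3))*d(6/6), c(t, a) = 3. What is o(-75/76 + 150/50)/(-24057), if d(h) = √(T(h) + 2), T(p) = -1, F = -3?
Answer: 0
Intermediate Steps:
d(h) = 1 (d(h) = √(-1 + 2) = √1 = 1)
o(m) = 0 (o(m) = (-3 + 3)*1 = 0*1 = 0)
o(-75/76 + 150/50)/(-24057) = 0/(-24057) = 0*(-1/24057) = 0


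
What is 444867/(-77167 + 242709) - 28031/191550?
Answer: 20143491512/7927392525 ≈ 2.5410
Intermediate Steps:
444867/(-77167 + 242709) - 28031/191550 = 444867/165542 - 28031*1/191550 = 444867*(1/165542) - 28031/191550 = 444867/165542 - 28031/191550 = 20143491512/7927392525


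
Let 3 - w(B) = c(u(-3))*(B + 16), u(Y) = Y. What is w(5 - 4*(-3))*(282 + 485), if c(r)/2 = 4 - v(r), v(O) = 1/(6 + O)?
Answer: -183313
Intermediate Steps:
c(r) = 8 - 2/(6 + r) (c(r) = 2*(4 - 1/(6 + r)) = 8 - 2/(6 + r))
w(B) = -343/3 - 22*B/3 (w(B) = 3 - 2*(23 + 4*(-3))/(6 - 3)*(B + 16) = 3 - 2*(23 - 12)/3*(16 + B) = 3 - 2*(⅓)*11*(16 + B) = 3 - 22*(16 + B)/3 = 3 - (352/3 + 22*B/3) = 3 + (-352/3 - 22*B/3) = -343/3 - 22*B/3)
w(5 - 4*(-3))*(282 + 485) = (-343/3 - 22*(5 - 4*(-3))/3)*(282 + 485) = (-343/3 - 22*(5 + 12)/3)*767 = (-343/3 - 22/3*17)*767 = (-343/3 - 374/3)*767 = -239*767 = -183313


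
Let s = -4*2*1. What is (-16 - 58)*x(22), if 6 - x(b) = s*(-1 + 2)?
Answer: -1036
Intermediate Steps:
s = -8 (s = -8*1 = -8)
x(b) = 14 (x(b) = 6 - (-8)*(-1 + 2) = 6 - (-8) = 6 - 1*(-8) = 6 + 8 = 14)
(-16 - 58)*x(22) = (-16 - 58)*14 = -74*14 = -1036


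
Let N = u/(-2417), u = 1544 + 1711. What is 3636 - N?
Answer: 8791467/2417 ≈ 3637.3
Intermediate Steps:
u = 3255
N = -3255/2417 (N = 3255/(-2417) = 3255*(-1/2417) = -3255/2417 ≈ -1.3467)
3636 - N = 3636 - 1*(-3255/2417) = 3636 + 3255/2417 = 8791467/2417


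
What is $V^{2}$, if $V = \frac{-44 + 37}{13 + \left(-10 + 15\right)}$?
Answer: $\frac{49}{324} \approx 0.15123$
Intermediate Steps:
$V = - \frac{7}{18}$ ($V = - \frac{7}{13 + 5} = - \frac{7}{18} \approx -0.38889$)
$V^{2} = \left(- \frac{7}{18}\right)^{2} = \frac{49}{324}$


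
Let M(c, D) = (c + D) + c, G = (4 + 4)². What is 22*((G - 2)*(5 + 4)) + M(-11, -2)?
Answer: 12252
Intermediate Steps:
G = 64 (G = 8² = 64)
M(c, D) = D + 2*c (M(c, D) = (D + c) + c = D + 2*c)
22*((G - 2)*(5 + 4)) + M(-11, -2) = 22*((64 - 2)*(5 + 4)) + (-2 + 2*(-11)) = 22*(62*9) + (-2 - 22) = 22*558 - 24 = 12276 - 24 = 12252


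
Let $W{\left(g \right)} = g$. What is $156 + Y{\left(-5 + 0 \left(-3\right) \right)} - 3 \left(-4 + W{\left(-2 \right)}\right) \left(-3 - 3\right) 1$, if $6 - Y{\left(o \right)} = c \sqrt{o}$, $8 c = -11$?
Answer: $-492 - \frac{297 i \sqrt{5}}{2} \approx -492.0 - 332.06 i$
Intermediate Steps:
$c = - \frac{11}{8}$ ($c = \frac{1}{8} \left(-11\right) = - \frac{11}{8} \approx -1.375$)
$Y{\left(o \right)} = 6 + \frac{11 \sqrt{o}}{8}$ ($Y{\left(o \right)} = 6 - - \frac{11 \sqrt{o}}{8} = 6 + \frac{11 \sqrt{o}}{8}$)
$156 + Y{\left(-5 + 0 \left(-3\right) \right)} - 3 \left(-4 + W{\left(-2 \right)}\right) \left(-3 - 3\right) 1 = 156 + \left(6 + \frac{11 \sqrt{-5 + 0 \left(-3\right)}}{8}\right) - 3 \left(-4 - 2\right) \left(-3 - 3\right) 1 = 156 + \left(6 + \frac{11 \sqrt{-5 + 0}}{8}\right) - 3 \left(\left(-6\right) \left(-6\right)\right) 1 = 156 + \left(6 + \frac{11 \sqrt{-5}}{8}\right) \left(-3\right) 36 \cdot 1 = 156 + \left(6 + \frac{11 i \sqrt{5}}{8}\right) \left(\left(-108\right) 1\right) = 156 + \left(6 + \frac{11 i \sqrt{5}}{8}\right) \left(-108\right) = 156 - \left(648 + \frac{297 i \sqrt{5}}{2}\right) = -492 - \frac{297 i \sqrt{5}}{2}$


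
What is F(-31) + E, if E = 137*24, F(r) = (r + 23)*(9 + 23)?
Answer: 3032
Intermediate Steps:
F(r) = 736 + 32*r (F(r) = (23 + r)*32 = 736 + 32*r)
E = 3288
F(-31) + E = (736 + 32*(-31)) + 3288 = (736 - 992) + 3288 = -256 + 3288 = 3032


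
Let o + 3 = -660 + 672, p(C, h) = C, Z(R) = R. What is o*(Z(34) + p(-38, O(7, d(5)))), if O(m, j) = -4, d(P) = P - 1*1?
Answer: -36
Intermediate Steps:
d(P) = -1 + P (d(P) = P - 1 = -1 + P)
o = 9 (o = -3 + (-660 + 672) = -3 + 12 = 9)
o*(Z(34) + p(-38, O(7, d(5)))) = 9*(34 - 38) = 9*(-4) = -36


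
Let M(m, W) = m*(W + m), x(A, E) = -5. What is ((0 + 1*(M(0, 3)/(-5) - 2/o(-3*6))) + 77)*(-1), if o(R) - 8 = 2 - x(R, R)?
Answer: -1153/15 ≈ -76.867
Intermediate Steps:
o(R) = 15 (o(R) = 8 + (2 - 1*(-5)) = 8 + (2 + 5) = 8 + 7 = 15)
((0 + 1*(M(0, 3)/(-5) - 2/o(-3*6))) + 77)*(-1) = ((0 + 1*((0*(3 + 0))/(-5) - 2/15)) + 77)*(-1) = ((0 + 1*((0*3)*(-⅕) - 2*1/15)) + 77)*(-1) = ((0 + 1*(0*(-⅕) - 2/15)) + 77)*(-1) = ((0 + 1*(0 - 2/15)) + 77)*(-1) = ((0 + 1*(-2/15)) + 77)*(-1) = ((0 - 2/15) + 77)*(-1) = (-2/15 + 77)*(-1) = (1153/15)*(-1) = -1153/15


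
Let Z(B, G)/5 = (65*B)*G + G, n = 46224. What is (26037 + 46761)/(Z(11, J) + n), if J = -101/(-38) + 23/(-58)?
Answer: 20055849/14965052 ≈ 1.3402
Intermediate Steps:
J = 1246/551 (J = -101*(-1/38) + 23*(-1/58) = 101/38 - 23/58 = 1246/551 ≈ 2.2613)
Z(B, G) = 5*G + 325*B*G (Z(B, G) = 5*((65*B)*G + G) = 5*(65*B*G + G) = 5*(G + 65*B*G) = 5*G + 325*B*G)
(26037 + 46761)/(Z(11, J) + n) = (26037 + 46761)/(5*(1246/551)*(1 + 65*11) + 46224) = 72798/(5*(1246/551)*(1 + 715) + 46224) = 72798/(5*(1246/551)*716 + 46224) = 72798/(4460680/551 + 46224) = 72798/(29930104/551) = 72798*(551/29930104) = 20055849/14965052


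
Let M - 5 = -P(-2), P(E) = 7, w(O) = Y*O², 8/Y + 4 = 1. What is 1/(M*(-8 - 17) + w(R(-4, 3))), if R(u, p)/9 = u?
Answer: -1/3406 ≈ -0.00029360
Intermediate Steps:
Y = -8/3 (Y = 8/(-4 + 1) = 8/(-3) = 8*(-⅓) = -8/3 ≈ -2.6667)
R(u, p) = 9*u
w(O) = -8*O²/3
M = -2 (M = 5 - 1*7 = 5 - 7 = -2)
1/(M*(-8 - 17) + w(R(-4, 3))) = 1/(-2*(-8 - 17) - 8*(9*(-4))²/3) = 1/(-2*(-25) - 8/3*(-36)²) = 1/(50 - 8/3*1296) = 1/(50 - 3456) = 1/(-3406) = -1/3406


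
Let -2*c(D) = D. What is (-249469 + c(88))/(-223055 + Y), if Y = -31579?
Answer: 83171/84878 ≈ 0.97989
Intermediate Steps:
c(D) = -D/2
(-249469 + c(88))/(-223055 + Y) = (-249469 - 1/2*88)/(-223055 - 31579) = (-249469 - 44)/(-254634) = -249513*(-1/254634) = 83171/84878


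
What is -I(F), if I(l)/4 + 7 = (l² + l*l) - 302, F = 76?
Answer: -44972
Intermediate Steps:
I(l) = -1236 + 8*l² (I(l) = -28 + 4*((l² + l*l) - 302) = -28 + 4*((l² + l²) - 302) = -28 + 4*(2*l² - 302) = -28 + 4*(-302 + 2*l²) = -28 + (-1208 + 8*l²) = -1236 + 8*l²)
-I(F) = -(-1236 + 8*76²) = -(-1236 + 8*5776) = -(-1236 + 46208) = -1*44972 = -44972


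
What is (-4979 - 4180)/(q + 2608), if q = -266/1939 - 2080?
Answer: -2537043/146218 ≈ -17.351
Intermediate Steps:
q = -576198/277 (q = -266*1/1939 - 2080 = -38/277 - 2080 = -576198/277 ≈ -2080.1)
(-4979 - 4180)/(q + 2608) = (-4979 - 4180)/(-576198/277 + 2608) = -9159/146218/277 = -9159*277/146218 = -2537043/146218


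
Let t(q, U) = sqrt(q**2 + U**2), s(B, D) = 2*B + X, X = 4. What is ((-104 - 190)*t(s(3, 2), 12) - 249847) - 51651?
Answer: -301498 - 588*sqrt(61) ≈ -3.0609e+5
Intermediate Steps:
s(B, D) = 4 + 2*B (s(B, D) = 2*B + 4 = 4 + 2*B)
t(q, U) = sqrt(U**2 + q**2)
((-104 - 190)*t(s(3, 2), 12) - 249847) - 51651 = ((-104 - 190)*sqrt(12**2 + (4 + 2*3)**2) - 249847) - 51651 = (-294*sqrt(144 + (4 + 6)**2) - 249847) - 51651 = (-294*sqrt(144 + 10**2) - 249847) - 51651 = (-294*sqrt(144 + 100) - 249847) - 51651 = (-588*sqrt(61) - 249847) - 51651 = (-249847 - 588*sqrt(61)) - 51651 = -301498 - 588*sqrt(61)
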